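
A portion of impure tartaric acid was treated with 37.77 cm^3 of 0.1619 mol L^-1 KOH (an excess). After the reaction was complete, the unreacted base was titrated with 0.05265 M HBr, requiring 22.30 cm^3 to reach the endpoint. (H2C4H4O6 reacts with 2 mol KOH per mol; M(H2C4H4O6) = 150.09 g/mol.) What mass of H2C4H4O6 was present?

0.371 g

Total n(KOH) added = 0.1619 x 0.03777 = 0.006115 mol.
n(HBr) used = 0.05265 x 0.02230 = 0.001174 mol, which equals the excess n(KOH).
So n(KOH) consumed by the sample = 0.006115 - 0.001174 = 0.004941 mol.
n(H2C4H4O6) = 0.004941 / 2 = 0.002470 mol.
mass = 0.002470 mol x 150.09 g/mol = 0.371 g.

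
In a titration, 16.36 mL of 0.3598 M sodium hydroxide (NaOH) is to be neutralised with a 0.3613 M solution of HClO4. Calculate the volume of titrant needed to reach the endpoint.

16.3 mL

n(NaOH) = 0.3598 mol/L x 0.01636 L = 0.005886 mol.
At equivalence n(HClO4) = n(NaOH) = 0.005886 mol.
V(HClO4) = 0.005886 / 0.3613 = 0.01629 L = 16.3 mL.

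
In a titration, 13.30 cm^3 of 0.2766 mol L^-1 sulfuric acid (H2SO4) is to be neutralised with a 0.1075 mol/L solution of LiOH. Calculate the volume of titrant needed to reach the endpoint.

68.4 mL

n(H2SO4) = 0.2766 mol/L x 0.01330 L = 0.003679 mol.
The neutralisation is 1 H2SO4 : 2 LiOH, so n(LiOH) = 0.003679 x 2/1 = 0.007358 mol.
V(LiOH) = 0.007358 / 0.1075 = 0.06844 L = 68.4 mL.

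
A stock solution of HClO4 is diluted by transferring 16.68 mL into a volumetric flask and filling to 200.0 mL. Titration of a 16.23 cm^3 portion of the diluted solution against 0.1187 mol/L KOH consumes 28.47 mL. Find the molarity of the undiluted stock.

n(KOH) = 0.1187 x 0.02847 = 0.003379 mol.
n(HClO4) in the aliquot = 0.003379 mol.
[diluted HClO4] = 0.003379 / 0.01623 = 0.2082 M.
Dilution factor = 200.0/16.68 = 11.99, so [stock] = 0.2082 x 11.99 = 2.50 M.

2.50 M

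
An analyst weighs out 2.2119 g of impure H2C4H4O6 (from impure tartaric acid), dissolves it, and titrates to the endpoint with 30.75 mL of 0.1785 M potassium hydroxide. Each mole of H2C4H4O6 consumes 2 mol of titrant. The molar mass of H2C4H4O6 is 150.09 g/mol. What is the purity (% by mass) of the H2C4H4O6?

n(KOH) = 0.1785 x 0.03075 = 0.005489 mol.
n(H2C4H4O6) = 0.005489 / 2 = 0.002744 mol.
mass of H2C4H4O6 = 0.002744 x 150.09 = 0.4119 g.
% purity = 0.4119 / 2.2119 x 100 = 18.6%.

18.6%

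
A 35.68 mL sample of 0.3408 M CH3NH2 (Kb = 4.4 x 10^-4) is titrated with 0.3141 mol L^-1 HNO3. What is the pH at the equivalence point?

n(CH3NH2) = 0.3408 x 0.03568 = 0.01216 mol; V(HNO3) at equivalence = 0.01216/0.3141 = 0.03871 L.
At equivalence the base is fully converted to CH3NH3+; total volume = 0.07439 L, so [CH3NH3+] = 0.01216/0.07439 = 0.1635 M.
Ka(CH3NH3+) = Kw/Kb = 1.0e-14 / 4.4 x 10^-4 = 2.27e-11.
[H^+] = sqrt(Ka x [CH3NH3+]) = sqrt(2.27e-11 x 0.1635) = 1.93e-6 M.
pH = -log(1.93e-6) = 5.72.

5.72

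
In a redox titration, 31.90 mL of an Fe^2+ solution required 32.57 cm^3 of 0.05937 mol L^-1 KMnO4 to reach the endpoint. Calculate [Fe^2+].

0.303 M

n(KMnO4) = 0.05937 x 0.03257 = 0.001934 mol.
From the balanced equation, 1 mol KMnO4 reacts with 5 mol Fe^2+, so n(Fe^2+) = 0.001934 x 5/1 = 0.009668 mol.
[Fe^2+] = 0.009668 / 0.03190 L = 0.303 M.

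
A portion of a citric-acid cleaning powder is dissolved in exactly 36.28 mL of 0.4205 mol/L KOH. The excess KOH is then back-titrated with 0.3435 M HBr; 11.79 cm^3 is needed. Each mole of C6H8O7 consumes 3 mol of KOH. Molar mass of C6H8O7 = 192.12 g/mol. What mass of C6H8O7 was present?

0.718 g

Total n(KOH) added = 0.4205 x 0.03628 = 0.01526 mol.
n(HBr) used = 0.3435 x 0.01179 = 0.004050 mol, which equals the excess n(KOH).
So n(KOH) consumed by the sample = 0.01526 - 0.004050 = 0.01121 mol.
n(C6H8O7) = 0.01121 / 3 = 0.003735 mol.
mass = 0.003735 mol x 192.12 g/mol = 0.718 g.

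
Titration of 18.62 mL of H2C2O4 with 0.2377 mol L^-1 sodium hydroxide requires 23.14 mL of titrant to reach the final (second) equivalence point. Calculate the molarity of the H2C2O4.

0.148 M

n(NaOH) = 0.2377 x 0.02314 = 0.005500 mol.
At the final (second) equivalence point, 2 mol OH^- react per mol H2C2O4, so n(H2C2O4) = 0.005500 / 2 = 0.002750 mol.
[H2C2O4] = 0.002750 / 0.01862 L = 0.148 M.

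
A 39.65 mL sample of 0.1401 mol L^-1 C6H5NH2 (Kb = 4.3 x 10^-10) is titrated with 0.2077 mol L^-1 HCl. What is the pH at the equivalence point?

2.86

n(C6H5NH2) = 0.1401 x 0.03965 = 0.005555 mol; V(HCl) at equivalence = 0.005555/0.2077 = 0.02675 L.
At equivalence the base is fully converted to C6H5NH3+; total volume = 0.06640 L, so [C6H5NH3+] = 0.005555/0.06640 = 0.08367 M.
Ka(C6H5NH3+) = Kw/Kb = 1.0e-14 / 4.3 x 10^-10 = 2.33e-5.
[H^+] = sqrt(Ka x [C6H5NH3+]) = sqrt(2.33e-5 x 0.08367) = 0.00139 M.
pH = -log(0.00139) = 2.86.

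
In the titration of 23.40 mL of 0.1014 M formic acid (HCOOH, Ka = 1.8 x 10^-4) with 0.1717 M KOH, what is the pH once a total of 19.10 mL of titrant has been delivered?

12.33

n(acid) = 0.1014 x 0.02340 = 0.002373 mol; n(KOH) added = 0.1717 x 0.01910 = 0.003279 mol.
Base is in excess by 0.003279 - 0.002373 = 0.0009067 mol in a total volume of 0.04250 L.
[OH^-] = 0.0009067/0.04250 = 0.02133 M, so pOH = 1.67 and pH = 14.00 - 1.67 = 12.33.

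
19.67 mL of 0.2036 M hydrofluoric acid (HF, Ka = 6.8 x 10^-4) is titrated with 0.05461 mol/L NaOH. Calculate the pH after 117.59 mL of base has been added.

n(acid) = 0.2036 x 0.01967 = 0.004005 mol; n(NaOH) added = 0.05461 x 0.1176 = 0.006422 mol.
Base is in excess by 0.006422 - 0.004005 = 0.002417 mol in a total volume of 0.1373 L.
[OH^-] = 0.002417/0.1373 = 0.01761 M, so pOH = 1.75 and pH = 14.00 - 1.75 = 12.25.

12.25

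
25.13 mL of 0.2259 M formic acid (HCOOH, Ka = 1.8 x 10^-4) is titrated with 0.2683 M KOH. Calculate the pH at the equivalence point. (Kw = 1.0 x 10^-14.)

8.42

n(HCOOH) = 0.2259 x 0.02513 = 0.005677 mol; V(KOH) at equivalence = 0.005677/0.2683 = 0.02116 L.
At equivalence all the acid is converted to HCOO-; total volume = 0.02513 + 0.02116 = 0.04629 L, so [HCOO-] = 0.005677/0.04629 = 0.1226 M.
Kb = Kw/Ka = 1.0e-14 / 1.8 x 10^-4 = 5.56e-11.
[OH^-] = sqrt(Kb x [HCOO-]) = sqrt(5.56e-11 x 0.1226) = 2.61e-6 M.
pOH = 5.58, so pH = 14.00 - 5.58 = 8.42.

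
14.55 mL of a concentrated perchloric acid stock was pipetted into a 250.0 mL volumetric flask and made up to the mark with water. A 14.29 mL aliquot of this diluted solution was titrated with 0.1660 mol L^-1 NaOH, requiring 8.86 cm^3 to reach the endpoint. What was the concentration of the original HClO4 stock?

1.77 M

n(NaOH) = 0.1660 x 0.008860 = 0.001471 mol.
n(HClO4) in the aliquot = 0.001471 mol.
[diluted HClO4] = 0.001471 / 0.01429 = 0.1029 M.
Dilution factor = 250.0/14.55 = 17.18, so [stock] = 0.1029 x 17.18 = 1.77 M.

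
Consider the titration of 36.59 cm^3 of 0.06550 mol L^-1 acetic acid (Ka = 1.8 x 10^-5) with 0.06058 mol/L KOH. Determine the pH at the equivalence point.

8.62

n(CH3COOH) = 0.06550 x 0.03659 = 0.002397 mol; V(KOH) at equivalence = 0.002397/0.06058 = 0.03956 L.
At equivalence all the acid is converted to CH3COO-; total volume = 0.03659 + 0.03956 = 0.07615 L, so [CH3COO-] = 0.002397/0.07615 = 0.03147 M.
Kb = Kw/Ka = 1.0e-14 / 1.8 x 10^-5 = 5.56e-10.
[OH^-] = sqrt(Kb x [CH3COO-]) = sqrt(5.56e-10 x 0.03147) = 4.18e-6 M.
pOH = 5.38, so pH = 14.00 - 5.38 = 8.62.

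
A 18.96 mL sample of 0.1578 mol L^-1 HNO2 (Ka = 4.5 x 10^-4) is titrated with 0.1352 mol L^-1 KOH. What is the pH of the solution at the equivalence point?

8.10

n(HNO2) = 0.1578 x 0.01896 = 0.002992 mol; V(KOH) at equivalence = 0.002992/0.1352 = 0.02213 L.
At equivalence all the acid is converted to NO2-; total volume = 0.01896 + 0.02213 = 0.04109 L, so [NO2-] = 0.002992/0.04109 = 0.07281 M.
Kb = Kw/Ka = 1.0e-14 / 4.5 x 10^-4 = 2.22e-11.
[OH^-] = sqrt(Kb x [NO2-]) = sqrt(2.22e-11 x 0.07281) = 1.27e-6 M.
pOH = 5.90, so pH = 14.00 - 5.90 = 8.10.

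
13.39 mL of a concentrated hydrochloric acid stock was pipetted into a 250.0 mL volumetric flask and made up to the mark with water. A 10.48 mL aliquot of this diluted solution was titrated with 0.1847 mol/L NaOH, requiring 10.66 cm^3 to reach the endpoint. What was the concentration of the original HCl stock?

3.51 M

n(NaOH) = 0.1847 x 0.01066 = 0.001969 mol.
n(HCl) in the aliquot = 0.001969 mol.
[diluted HCl] = 0.001969 / 0.01048 = 0.1879 M.
Dilution factor = 250.0/13.39 = 18.67, so [stock] = 0.1879 x 18.67 = 3.51 M.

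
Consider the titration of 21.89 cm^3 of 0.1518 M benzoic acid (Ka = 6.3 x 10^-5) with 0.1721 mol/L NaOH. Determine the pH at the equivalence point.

8.55

n(C6H5COOH) = 0.1518 x 0.02189 = 0.003323 mol; V(NaOH) at equivalence = 0.003323/0.1721 = 0.01931 L.
At equivalence all the acid is converted to C6H5COO-; total volume = 0.02189 + 0.01931 = 0.04120 L, so [C6H5COO-] = 0.003323/0.04120 = 0.08066 M.
Kb = Kw/Ka = 1.0e-14 / 6.3 x 10^-5 = 1.59e-10.
[OH^-] = sqrt(Kb x [C6H5COO-]) = sqrt(1.59e-10 x 0.08066) = 3.58e-6 M.
pOH = 5.45, so pH = 14.00 - 5.45 = 8.55.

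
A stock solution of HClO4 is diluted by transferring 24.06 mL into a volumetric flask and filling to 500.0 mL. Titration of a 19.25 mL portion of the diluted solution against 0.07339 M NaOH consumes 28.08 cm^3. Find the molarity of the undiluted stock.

2.22 M

n(NaOH) = 0.07339 x 0.02808 = 0.002061 mol.
n(HClO4) in the aliquot = 0.002061 mol.
[diluted HClO4] = 0.002061 / 0.01925 = 0.1071 M.
Dilution factor = 500.0/24.06 = 20.78, so [stock] = 0.1071 x 20.78 = 2.22 M.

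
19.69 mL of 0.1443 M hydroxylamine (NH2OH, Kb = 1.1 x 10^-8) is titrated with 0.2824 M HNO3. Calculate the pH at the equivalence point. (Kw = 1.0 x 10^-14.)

n(NH2OH) = 0.1443 x 0.01969 = 0.002841 mol; V(HNO3) at equivalence = 0.002841/0.2824 = 0.01006 L.
At equivalence the base is fully converted to NH3OH+; total volume = 0.02975 L, so [NH3OH+] = 0.002841/0.02975 = 0.09550 M.
Ka(NH3OH+) = Kw/Kb = 1.0e-14 / 1.1 x 10^-8 = 9.09e-7.
[H^+] = sqrt(Ka x [NH3OH+]) = sqrt(9.09e-7 x 0.09550) = 0.000295 M.
pH = -log(0.000295) = 3.53.

3.53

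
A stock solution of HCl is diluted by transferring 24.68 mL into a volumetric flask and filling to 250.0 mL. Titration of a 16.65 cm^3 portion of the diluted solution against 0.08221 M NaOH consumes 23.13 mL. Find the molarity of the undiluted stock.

1.16 M

n(NaOH) = 0.08221 x 0.02313 = 0.001902 mol.
n(HCl) in the aliquot = 0.001902 mol.
[diluted HCl] = 0.001902 / 0.01665 = 0.1142 M.
Dilution factor = 250.0/24.68 = 10.13, so [stock] = 0.1142 x 10.13 = 1.16 M.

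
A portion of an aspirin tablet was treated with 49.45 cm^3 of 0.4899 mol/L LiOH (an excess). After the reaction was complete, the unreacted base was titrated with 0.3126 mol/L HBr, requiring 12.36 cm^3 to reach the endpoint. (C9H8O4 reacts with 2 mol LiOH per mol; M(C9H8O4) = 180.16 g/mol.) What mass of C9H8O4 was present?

Total n(LiOH) added = 0.4899 x 0.04945 = 0.02423 mol.
n(HBr) used = 0.3126 x 0.01236 = 0.003864 mol, which equals the excess n(LiOH).
So n(LiOH) consumed by the sample = 0.02423 - 0.003864 = 0.02036 mol.
n(C9H8O4) = 0.02036 / 2 = 0.01018 mol.
mass = 0.01018 mol x 180.16 g/mol = 1.83 g.

1.83 g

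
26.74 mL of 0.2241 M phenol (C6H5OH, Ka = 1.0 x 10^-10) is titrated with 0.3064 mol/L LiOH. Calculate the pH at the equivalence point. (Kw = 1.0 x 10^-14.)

n(C6H5OH) = 0.2241 x 0.02674 = 0.005992 mol; V(LiOH) at equivalence = 0.005992/0.3064 = 0.01956 L.
At equivalence all the acid is converted to C6H5O-; total volume = 0.02674 + 0.01956 = 0.04630 L, so [C6H5O-] = 0.005992/0.04630 = 0.1294 M.
Kb = Kw/Ka = 1.0e-14 / 1.0 x 10^-10 = 0.000100.
[OH^-] = sqrt(Kb x [C6H5O-]) = sqrt(0.000100 x 0.1294) = 0.00360 M.
pOH = 2.44, so pH = 14.00 - 2.44 = 11.56.

11.56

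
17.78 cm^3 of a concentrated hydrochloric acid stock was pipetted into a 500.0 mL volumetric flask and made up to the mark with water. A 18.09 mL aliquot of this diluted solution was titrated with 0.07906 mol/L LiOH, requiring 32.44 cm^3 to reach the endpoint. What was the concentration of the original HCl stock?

n(LiOH) = 0.07906 x 0.03244 = 0.002565 mol.
n(HCl) in the aliquot = 0.002565 mol.
[diluted HCl] = 0.002565 / 0.01809 = 0.1418 M.
Dilution factor = 500.0/17.78 = 28.12, so [stock] = 0.1418 x 28.12 = 3.99 M.

3.99 M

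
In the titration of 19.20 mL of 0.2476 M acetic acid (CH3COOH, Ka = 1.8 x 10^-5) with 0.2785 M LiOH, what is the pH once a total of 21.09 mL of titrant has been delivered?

n(acid) = 0.2476 x 0.01920 = 0.004754 mol; n(LiOH) added = 0.2785 x 0.02109 = 0.005874 mol.
Base is in excess by 0.005874 - 0.004754 = 0.001120 mol in a total volume of 0.04029 L.
[OH^-] = 0.001120/0.04029 = 0.02779 M, so pOH = 1.56 and pH = 14.00 - 1.56 = 12.44.

12.44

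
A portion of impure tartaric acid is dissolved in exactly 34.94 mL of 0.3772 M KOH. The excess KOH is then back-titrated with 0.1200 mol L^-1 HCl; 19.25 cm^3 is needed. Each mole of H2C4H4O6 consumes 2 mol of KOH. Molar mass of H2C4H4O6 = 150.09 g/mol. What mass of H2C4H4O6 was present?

0.816 g

Total n(KOH) added = 0.3772 x 0.03494 = 0.01318 mol.
n(HCl) used = 0.1200 x 0.01925 = 0.002310 mol, which equals the excess n(KOH).
So n(KOH) consumed by the sample = 0.01318 - 0.002310 = 0.01087 mol.
n(H2C4H4O6) = 0.01087 / 2 = 0.005435 mol.
mass = 0.005435 mol x 150.09 g/mol = 0.816 g.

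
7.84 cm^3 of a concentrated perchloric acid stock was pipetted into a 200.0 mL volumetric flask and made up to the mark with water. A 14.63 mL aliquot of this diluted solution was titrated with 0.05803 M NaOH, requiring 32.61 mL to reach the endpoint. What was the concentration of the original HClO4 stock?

3.30 M

n(NaOH) = 0.05803 x 0.03261 = 0.001892 mol.
n(HClO4) in the aliquot = 0.001892 mol.
[diluted HClO4] = 0.001892 / 0.01463 = 0.1293 M.
Dilution factor = 200.0/7.840 = 25.51, so [stock] = 0.1293 x 25.51 = 3.30 M.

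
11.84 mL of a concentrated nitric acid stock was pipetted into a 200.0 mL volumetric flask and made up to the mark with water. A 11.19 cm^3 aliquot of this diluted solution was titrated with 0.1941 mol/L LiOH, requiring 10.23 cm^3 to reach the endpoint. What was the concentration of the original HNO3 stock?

3.00 M

n(LiOH) = 0.1941 x 0.01023 = 0.001986 mol.
n(HNO3) in the aliquot = 0.001986 mol.
[diluted HNO3] = 0.001986 / 0.01119 = 0.1774 M.
Dilution factor = 200.0/11.84 = 16.89, so [stock] = 0.1774 x 16.89 = 3.00 M.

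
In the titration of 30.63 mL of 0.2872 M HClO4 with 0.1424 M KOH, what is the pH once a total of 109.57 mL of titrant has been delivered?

12.69

n(acid) = 0.2872 x 0.03063 = 0.008797 mol; n(KOH) added = 0.1424 x 0.1096 = 0.01560 mol.
Base is in excess by 0.01560 - 0.008797 = 0.006806 mol in a total volume of 0.1402 L.
[OH^-] = 0.006806/0.1402 = 0.04854 M, so pOH = 1.31 and pH = 14.00 - 1.31 = 12.69.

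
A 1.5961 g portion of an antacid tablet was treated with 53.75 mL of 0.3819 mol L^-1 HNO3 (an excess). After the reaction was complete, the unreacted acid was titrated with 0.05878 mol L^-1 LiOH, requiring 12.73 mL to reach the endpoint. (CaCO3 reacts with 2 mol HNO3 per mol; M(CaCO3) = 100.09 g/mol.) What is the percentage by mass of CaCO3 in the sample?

62.0%

Total n(HNO3) added = 0.3819 x 0.05375 = 0.02053 mol.
n(LiOH) used = 0.05878 x 0.01273 = 0.0007483 mol, which equals the excess n(HNO3).
So n(HNO3) consumed by the sample = 0.02053 - 0.0007483 = 0.01978 mol.
n(CaCO3) = 0.01978 / 2 = 0.009889 mol.
mass CaCO3 = 0.009889 x 100.09 = 0.9898 g, so %CaCO3 = 0.9898/1.5961 x 100 = 62.0%.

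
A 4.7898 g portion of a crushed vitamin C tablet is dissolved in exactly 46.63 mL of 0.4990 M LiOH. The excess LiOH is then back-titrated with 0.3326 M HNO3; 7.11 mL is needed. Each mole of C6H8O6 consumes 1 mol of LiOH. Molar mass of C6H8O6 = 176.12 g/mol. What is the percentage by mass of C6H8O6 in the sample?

Total n(LiOH) added = 0.4990 x 0.04663 = 0.02327 mol.
n(HNO3) used = 0.3326 x 0.007110 = 0.002365 mol, which equals the excess n(LiOH).
So n(LiOH) consumed by the sample = 0.02327 - 0.002365 = 0.02090 mol.
n(C6H8O6) = 0.02090 / 1 = 0.02090 mol.
mass C6H8O6 = 0.02090 x 176.12 = 3.682 g, so %C6H8O6 = 3.682/4.7898 x 100 = 76.9%.

76.9%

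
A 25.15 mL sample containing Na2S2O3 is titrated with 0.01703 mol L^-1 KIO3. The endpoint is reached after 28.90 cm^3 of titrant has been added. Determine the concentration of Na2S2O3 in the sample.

0.117 M

n(KIO3) = 0.01703 x 0.02890 = 0.0004922 mol.
From the balanced equation, 1 mol KIO3 reacts with 6 mol Na2S2O3, so n(Na2S2O3) = 0.0004922 x 6/1 = 0.002953 mol.
[Na2S2O3] = 0.002953 / 0.02515 L = 0.117 M.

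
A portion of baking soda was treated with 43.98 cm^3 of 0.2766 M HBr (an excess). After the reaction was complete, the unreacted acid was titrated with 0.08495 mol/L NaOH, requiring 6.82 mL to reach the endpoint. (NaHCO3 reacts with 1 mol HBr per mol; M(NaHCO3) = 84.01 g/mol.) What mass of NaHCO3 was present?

Total n(HBr) added = 0.2766 x 0.04398 = 0.01216 mol.
n(NaOH) used = 0.08495 x 0.006820 = 0.0005794 mol, which equals the excess n(HBr).
So n(HBr) consumed by the sample = 0.01216 - 0.0005794 = 0.01159 mol.
n(NaHCO3) = 0.01159 / 1 = 0.01159 mol.
mass = 0.01159 mol x 84.01 g/mol = 0.973 g.

0.973 g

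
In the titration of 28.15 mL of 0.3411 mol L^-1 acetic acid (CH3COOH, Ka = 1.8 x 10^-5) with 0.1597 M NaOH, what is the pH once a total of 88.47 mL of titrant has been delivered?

12.59

n(acid) = 0.3411 x 0.02815 = 0.009602 mol; n(NaOH) added = 0.1597 x 0.08847 = 0.01413 mol.
Base is in excess by 0.01413 - 0.009602 = 0.004527 mol in a total volume of 0.1166 L.
[OH^-] = 0.004527/0.1166 = 0.03882 M, so pOH = 1.41 and pH = 14.00 - 1.41 = 12.59.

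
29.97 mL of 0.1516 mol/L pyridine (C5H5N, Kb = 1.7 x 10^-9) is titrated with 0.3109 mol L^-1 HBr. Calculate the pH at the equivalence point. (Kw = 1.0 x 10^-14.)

3.11

n(C5H5N) = 0.1516 x 0.02997 = 0.004543 mol; V(HBr) at equivalence = 0.004543/0.3109 = 0.01461 L.
At equivalence the base is fully converted to C5H5NH+; total volume = 0.04458 L, so [C5H5NH+] = 0.004543/0.04458 = 0.1019 M.
Ka(C5H5NH+) = Kw/Kb = 1.0e-14 / 1.7 x 10^-9 = 5.88e-6.
[H^+] = sqrt(Ka x [C5H5NH+]) = sqrt(5.88e-6 x 0.1019) = 0.000774 M.
pH = -log(0.000774) = 3.11.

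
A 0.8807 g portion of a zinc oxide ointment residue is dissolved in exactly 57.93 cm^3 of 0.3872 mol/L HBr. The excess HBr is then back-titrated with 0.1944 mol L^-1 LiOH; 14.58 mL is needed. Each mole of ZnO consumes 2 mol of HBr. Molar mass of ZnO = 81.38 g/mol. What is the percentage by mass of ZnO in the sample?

90.5%

Total n(HBr) added = 0.3872 x 0.05793 = 0.02243 mol.
n(LiOH) used = 0.1944 x 0.01458 = 0.002834 mol, which equals the excess n(HBr).
So n(HBr) consumed by the sample = 0.02243 - 0.002834 = 0.01960 mol.
n(ZnO) = 0.01960 / 2 = 0.009798 mol.
mass ZnO = 0.009798 x 81.38 = 0.7974 g, so %ZnO = 0.7974/0.8807 x 100 = 90.5%.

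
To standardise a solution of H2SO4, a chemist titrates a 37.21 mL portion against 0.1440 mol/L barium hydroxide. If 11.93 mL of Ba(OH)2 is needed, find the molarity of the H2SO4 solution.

n(Ba(OH)2) delivered = 0.1440 x 0.01193 = 0.001718 mol.
For a 1:1 reaction, n(H2SO4) = 0.001718 mol.
[H2SO4] = 0.001718 mol / 0.03721 L = 0.0462 M.

0.0462 M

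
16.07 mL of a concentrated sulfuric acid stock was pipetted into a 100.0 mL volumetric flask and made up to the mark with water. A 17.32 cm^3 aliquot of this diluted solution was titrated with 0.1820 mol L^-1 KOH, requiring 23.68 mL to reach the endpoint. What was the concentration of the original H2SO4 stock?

n(KOH) = 0.1820 x 0.02368 = 0.004310 mol.
n(H2SO4) in the aliquot = 0.004310 x 1/2 = 0.002155 mol.
[diluted H2SO4] = 0.002155 / 0.01732 = 0.1244 M.
Dilution factor = 100.0/16.07 = 6.223, so [stock] = 0.1244 x 6.223 = 0.774 M.

0.774 M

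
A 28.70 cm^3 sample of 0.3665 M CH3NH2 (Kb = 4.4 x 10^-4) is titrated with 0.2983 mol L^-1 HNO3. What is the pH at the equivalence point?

5.71

n(CH3NH2) = 0.3665 x 0.02870 = 0.01052 mol; V(HNO3) at equivalence = 0.01052/0.2983 = 0.03526 L.
At equivalence the base is fully converted to CH3NH3+; total volume = 0.06396 L, so [CH3NH3+] = 0.01052/0.06396 = 0.1645 M.
Ka(CH3NH3+) = Kw/Kb = 1.0e-14 / 4.4 x 10^-4 = 2.27e-11.
[H^+] = sqrt(Ka x [CH3NH3+]) = sqrt(2.27e-11 x 0.1645) = 1.93e-6 M.
pH = -log(1.93e-6) = 5.71.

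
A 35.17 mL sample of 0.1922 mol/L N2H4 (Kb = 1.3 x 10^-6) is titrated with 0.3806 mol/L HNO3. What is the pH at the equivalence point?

4.50

n(N2H4) = 0.1922 x 0.03517 = 0.006760 mol; V(HNO3) at equivalence = 0.006760/0.3806 = 0.01776 L.
At equivalence the base is fully converted to N2H5+; total volume = 0.05293 L, so [N2H5+] = 0.006760/0.05293 = 0.1277 M.
Ka(N2H5+) = Kw/Kb = 1.0e-14 / 1.3 x 10^-6 = 7.69e-9.
[H^+] = sqrt(Ka x [N2H5+]) = sqrt(7.69e-9 x 0.1277) = 3.13e-5 M.
pH = -log(3.13e-5) = 4.50.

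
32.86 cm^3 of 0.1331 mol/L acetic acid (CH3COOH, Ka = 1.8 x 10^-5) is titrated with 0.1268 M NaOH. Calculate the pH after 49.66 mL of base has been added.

n(acid) = 0.1331 x 0.03286 = 0.004374 mol; n(NaOH) added = 0.1268 x 0.04966 = 0.006297 mol.
Base is in excess by 0.006297 - 0.004374 = 0.001923 mol in a total volume of 0.08252 L.
[OH^-] = 0.001923/0.08252 = 0.02331 M, so pOH = 1.63 and pH = 14.00 - 1.63 = 12.37.

12.37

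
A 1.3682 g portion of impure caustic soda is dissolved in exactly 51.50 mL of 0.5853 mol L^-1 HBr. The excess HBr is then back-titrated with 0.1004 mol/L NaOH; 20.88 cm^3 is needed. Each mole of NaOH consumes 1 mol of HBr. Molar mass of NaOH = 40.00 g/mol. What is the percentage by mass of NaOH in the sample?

82.0%

Total n(HBr) added = 0.5853 x 0.05150 = 0.03014 mol.
n(NaOH) used = 0.1004 x 0.02088 = 0.002096 mol, which equals the excess n(HBr).
So n(HBr) consumed by the sample = 0.03014 - 0.002096 = 0.02805 mol.
n(NaOH) = 0.02805 / 1 = 0.02805 mol.
mass NaOH = 0.02805 x 40.00 = 1.122 g, so %NaOH = 1.122/1.3682 x 100 = 82.0%.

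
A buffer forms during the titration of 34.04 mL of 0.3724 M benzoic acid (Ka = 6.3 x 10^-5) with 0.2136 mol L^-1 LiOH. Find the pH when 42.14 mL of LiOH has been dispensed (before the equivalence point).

Initial n(C6H5COOH) = 0.3724 x 0.03404 = 0.01268 mol.
n(LiOH) added = 0.2136 x 0.04214 = 0.009001 mol, converting that many moles of C6H5COOH to C6H5COO-.
Remaining n(C6H5COOH) = 0.003675 mol; n(C6H5COO-) = 0.009001 mol.
By Henderson-Hasselbalch, pH = pKa + log([A^-]/[HA]) = 4.20 + log(0.009001/0.003675) = 4.20 + (+0.39) = 4.59.

4.59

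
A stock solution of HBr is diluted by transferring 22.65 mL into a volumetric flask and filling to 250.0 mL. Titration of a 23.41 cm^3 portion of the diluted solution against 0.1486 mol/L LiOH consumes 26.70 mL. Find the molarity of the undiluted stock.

1.87 M

n(LiOH) = 0.1486 x 0.02670 = 0.003968 mol.
n(HBr) in the aliquot = 0.003968 mol.
[diluted HBr] = 0.003968 / 0.02341 = 0.1695 M.
Dilution factor = 250.0/22.65 = 11.04, so [stock] = 0.1695 x 11.04 = 1.87 M.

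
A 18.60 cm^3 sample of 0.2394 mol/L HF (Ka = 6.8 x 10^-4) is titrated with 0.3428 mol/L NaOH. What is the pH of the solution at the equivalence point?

8.16

n(HF) = 0.2394 x 0.01860 = 0.004453 mol; V(NaOH) at equivalence = 0.004453/0.3428 = 0.01299 L.
At equivalence all the acid is converted to F-; total volume = 0.01860 + 0.01299 = 0.03159 L, so [F-] = 0.004453/0.03159 = 0.1410 M.
Kb = Kw/Ka = 1.0e-14 / 6.8 x 10^-4 = 1.47e-11.
[OH^-] = sqrt(Kb x [F-]) = sqrt(1.47e-11 x 0.1410) = 1.44e-6 M.
pOH = 5.84, so pH = 14.00 - 5.84 = 8.16.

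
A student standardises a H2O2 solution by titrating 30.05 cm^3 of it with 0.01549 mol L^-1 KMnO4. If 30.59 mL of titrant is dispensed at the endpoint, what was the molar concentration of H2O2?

n(KMnO4) = 0.01549 x 0.03059 = 0.0004738 mol.
From the balanced equation, 2 mol KMnO4 reacts with 5 mol H2O2, so n(H2O2) = 0.0004738 x 5/2 = 0.001185 mol.
[H2O2] = 0.001185 / 0.03005 L = 0.0394 M.

0.0394 M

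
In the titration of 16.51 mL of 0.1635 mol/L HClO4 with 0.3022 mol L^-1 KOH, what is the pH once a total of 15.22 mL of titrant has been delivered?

12.78

n(acid) = 0.1635 x 0.01651 = 0.002699 mol; n(KOH) added = 0.3022 x 0.01522 = 0.004599 mol.
Base is in excess by 0.004599 - 0.002699 = 0.001900 mol in a total volume of 0.03173 L.
[OH^-] = 0.001900/0.03173 = 0.05988 M, so pOH = 1.22 and pH = 14.00 - 1.22 = 12.78.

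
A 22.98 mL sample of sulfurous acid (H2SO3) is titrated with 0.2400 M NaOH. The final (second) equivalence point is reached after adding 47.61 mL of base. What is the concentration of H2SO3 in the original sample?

n(NaOH) = 0.2400 x 0.04761 = 0.01143 mol.
At the final (second) equivalence point, 2 mol OH^- react per mol H2SO3, so n(H2SO3) = 0.01143 / 2 = 0.005713 mol.
[H2SO3] = 0.005713 / 0.02298 L = 0.249 M.

0.249 M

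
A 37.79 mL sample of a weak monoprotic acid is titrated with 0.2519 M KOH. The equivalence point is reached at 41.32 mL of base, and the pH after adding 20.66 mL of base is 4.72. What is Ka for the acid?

20.66 mL is half of the equivalence volume, so this is the half-equivalence point where [HA] = [A^-].
At half-equivalence pH = pKa, so pKa = 4.72.
Ka = 10^(-4.72) = 1.9 x 10^-5.

1.9 x 10^-5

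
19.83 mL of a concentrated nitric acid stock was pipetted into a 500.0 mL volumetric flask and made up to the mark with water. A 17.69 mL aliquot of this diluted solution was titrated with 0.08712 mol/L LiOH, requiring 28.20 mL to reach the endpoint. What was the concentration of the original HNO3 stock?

3.50 M

n(LiOH) = 0.08712 x 0.02820 = 0.002457 mol.
n(HNO3) in the aliquot = 0.002457 mol.
[diluted HNO3] = 0.002457 / 0.01769 = 0.1389 M.
Dilution factor = 500.0/19.83 = 25.21, so [stock] = 0.1389 x 25.21 = 3.50 M.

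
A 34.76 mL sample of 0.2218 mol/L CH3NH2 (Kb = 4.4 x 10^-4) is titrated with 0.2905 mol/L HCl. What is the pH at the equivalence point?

n(CH3NH2) = 0.2218 x 0.03476 = 0.007710 mol; V(HCl) at equivalence = 0.007710/0.2905 = 0.02654 L.
At equivalence the base is fully converted to CH3NH3+; total volume = 0.06130 L, so [CH3NH3+] = 0.007710/0.06130 = 0.1258 M.
Ka(CH3NH3+) = Kw/Kb = 1.0e-14 / 4.4 x 10^-4 = 2.27e-11.
[H^+] = sqrt(Ka x [CH3NH3+]) = sqrt(2.27e-11 x 0.1258) = 1.69e-6 M.
pH = -log(1.69e-6) = 5.77.

5.77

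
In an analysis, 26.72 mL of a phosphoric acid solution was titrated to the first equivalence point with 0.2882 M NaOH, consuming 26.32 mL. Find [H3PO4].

n(NaOH) = 0.2882 x 0.02632 = 0.007585 mol.
At the first equivalence point, 1 mol OH^- react per mol H3PO4, so n(H3PO4) = 0.007585 / 1 = 0.007585 mol.
[H3PO4] = 0.007585 / 0.02672 L = 0.284 M.

0.284 M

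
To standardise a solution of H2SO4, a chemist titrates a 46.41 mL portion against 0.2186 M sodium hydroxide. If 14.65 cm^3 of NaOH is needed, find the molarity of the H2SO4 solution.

0.0345 M

n(NaOH) delivered = 0.2186 x 0.01465 = 0.003202 mol.
The reaction is 1 H2SO4 + 2 NaOH, so n(H2SO4) = 0.003202 x 1/2 = 0.001601 mol.
[H2SO4] = 0.001601 mol / 0.04641 L = 0.0345 M.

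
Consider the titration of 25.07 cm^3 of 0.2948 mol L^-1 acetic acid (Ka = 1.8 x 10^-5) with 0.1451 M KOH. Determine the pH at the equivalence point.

n(CH3COOH) = 0.2948 x 0.02507 = 0.007391 mol; V(KOH) at equivalence = 0.007391/0.1451 = 0.05093 L.
At equivalence all the acid is converted to CH3COO-; total volume = 0.02507 + 0.05093 = 0.07600 L, so [CH3COO-] = 0.007391/0.07600 = 0.09724 M.
Kb = Kw/Ka = 1.0e-14 / 1.8 x 10^-5 = 5.56e-10.
[OH^-] = sqrt(Kb x [CH3COO-]) = sqrt(5.56e-10 x 0.09724) = 7.35e-6 M.
pOH = 5.13, so pH = 14.00 - 5.13 = 8.87.

8.87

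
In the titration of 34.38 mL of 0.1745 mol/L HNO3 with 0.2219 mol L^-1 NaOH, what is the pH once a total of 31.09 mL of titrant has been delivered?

n(acid) = 0.1745 x 0.03438 = 0.005999 mol; n(NaOH) added = 0.2219 x 0.03109 = 0.006899 mol.
Base is in excess by 0.006899 - 0.005999 = 0.0008996 mol in a total volume of 0.06547 L.
[OH^-] = 0.0008996/0.06547 = 0.01374 M, so pOH = 1.86 and pH = 14.00 - 1.86 = 12.14.

12.14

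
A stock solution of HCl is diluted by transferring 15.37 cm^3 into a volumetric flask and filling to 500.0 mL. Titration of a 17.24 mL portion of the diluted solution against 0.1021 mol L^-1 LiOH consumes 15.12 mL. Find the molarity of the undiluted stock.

2.91 M

n(LiOH) = 0.1021 x 0.01512 = 0.001544 mol.
n(HCl) in the aliquot = 0.001544 mol.
[diluted HCl] = 0.001544 / 0.01724 = 0.08954 M.
Dilution factor = 500.0/15.37 = 32.53, so [stock] = 0.08954 x 32.53 = 2.91 M.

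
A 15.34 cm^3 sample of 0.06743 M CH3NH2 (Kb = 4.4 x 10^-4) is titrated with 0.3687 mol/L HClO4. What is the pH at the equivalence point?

n(CH3NH2) = 0.06743 x 0.01534 = 0.001034 mol; V(HClO4) at equivalence = 0.001034/0.3687 = 0.002805 L.
At equivalence the base is fully converted to CH3NH3+; total volume = 0.01815 L, so [CH3NH3+] = 0.001034/0.01815 = 0.05700 M.
Ka(CH3NH3+) = Kw/Kb = 1.0e-14 / 4.4 x 10^-4 = 2.27e-11.
[H^+] = sqrt(Ka x [CH3NH3+]) = sqrt(2.27e-11 x 0.05700) = 1.14e-6 M.
pH = -log(1.14e-6) = 5.94.

5.94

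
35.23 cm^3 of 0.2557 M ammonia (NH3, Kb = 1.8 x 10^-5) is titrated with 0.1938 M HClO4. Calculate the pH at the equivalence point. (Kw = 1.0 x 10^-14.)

n(NH3) = 0.2557 x 0.03523 = 0.009008 mol; V(HClO4) at equivalence = 0.009008/0.1938 = 0.04648 L.
At equivalence the base is fully converted to NH4+; total volume = 0.08171 L, so [NH4+] = 0.009008/0.08171 = 0.1102 M.
Ka(NH4+) = Kw/Kb = 1.0e-14 / 1.8 x 10^-5 = 5.56e-10.
[H^+] = sqrt(Ka x [NH4+]) = sqrt(5.56e-10 x 0.1102) = 7.83e-6 M.
pH = -log(7.83e-6) = 5.11.

5.11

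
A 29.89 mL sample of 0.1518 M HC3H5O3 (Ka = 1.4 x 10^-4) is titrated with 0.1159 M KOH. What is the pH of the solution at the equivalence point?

n(HC3H5O3) = 0.1518 x 0.02989 = 0.004537 mol; V(KOH) at equivalence = 0.004537/0.1159 = 0.03915 L.
At equivalence all the acid is converted to C3H5O3-; total volume = 0.02989 + 0.03915 = 0.06904 L, so [C3H5O3-] = 0.004537/0.06904 = 0.06572 M.
Kb = Kw/Ka = 1.0e-14 / 1.4 x 10^-4 = 7.14e-11.
[OH^-] = sqrt(Kb x [C3H5O3-]) = sqrt(7.14e-11 x 0.06572) = 2.17e-6 M.
pOH = 5.66, so pH = 14.00 - 5.66 = 8.34.

8.34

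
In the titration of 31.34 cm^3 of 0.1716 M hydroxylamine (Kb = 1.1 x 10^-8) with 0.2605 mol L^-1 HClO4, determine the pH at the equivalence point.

n(NH2OH) = 0.1716 x 0.03134 = 0.005378 mol; V(HClO4) at equivalence = 0.005378/0.2605 = 0.02064 L.
At equivalence the base is fully converted to NH3OH+; total volume = 0.05198 L, so [NH3OH+] = 0.005378/0.05198 = 0.1035 M.
Ka(NH3OH+) = Kw/Kb = 1.0e-14 / 1.1 x 10^-8 = 9.09e-7.
[H^+] = sqrt(Ka x [NH3OH+]) = sqrt(9.09e-7 x 0.1035) = 0.000307 M.
pH = -log(0.000307) = 3.51.

3.51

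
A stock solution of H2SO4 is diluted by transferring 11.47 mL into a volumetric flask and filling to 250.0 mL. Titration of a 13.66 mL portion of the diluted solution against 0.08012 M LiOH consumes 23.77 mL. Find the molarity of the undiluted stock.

n(LiOH) = 0.08012 x 0.02377 = 0.001904 mol.
n(H2SO4) in the aliquot = 0.001904 x 1/2 = 0.0009522 mol.
[diluted H2SO4] = 0.0009522 / 0.01366 = 0.06971 M.
Dilution factor = 250.0/11.47 = 21.80, so [stock] = 0.06971 x 21.80 = 1.52 M.

1.52 M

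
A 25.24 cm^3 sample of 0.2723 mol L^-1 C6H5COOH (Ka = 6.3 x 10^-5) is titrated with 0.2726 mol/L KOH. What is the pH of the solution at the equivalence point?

n(C6H5COOH) = 0.2723 x 0.02524 = 0.006873 mol; V(KOH) at equivalence = 0.006873/0.2726 = 0.02521 L.
At equivalence all the acid is converted to C6H5COO-; total volume = 0.02524 + 0.02521 = 0.05045 L, so [C6H5COO-] = 0.006873/0.05045 = 0.1362 M.
Kb = Kw/Ka = 1.0e-14 / 6.3 x 10^-5 = 1.59e-10.
[OH^-] = sqrt(Kb x [C6H5COO-]) = sqrt(1.59e-10 x 0.1362) = 4.65e-6 M.
pOH = 5.33, so pH = 14.00 - 5.33 = 8.67.

8.67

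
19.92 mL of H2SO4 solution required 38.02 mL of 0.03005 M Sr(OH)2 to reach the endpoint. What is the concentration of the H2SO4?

n(Sr(OH)2) delivered = 0.03005 x 0.03802 = 0.001143 mol.
For a 1:1 reaction, n(H2SO4) = 0.001143 mol.
[H2SO4] = 0.001143 mol / 0.01992 L = 0.0574 M.

0.0574 M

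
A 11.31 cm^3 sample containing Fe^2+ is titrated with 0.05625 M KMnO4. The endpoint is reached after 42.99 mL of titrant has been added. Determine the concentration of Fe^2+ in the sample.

n(KMnO4) = 0.05625 x 0.04299 = 0.002418 mol.
From the balanced equation, 1 mol KMnO4 reacts with 5 mol Fe^2+, so n(Fe^2+) = 0.002418 x 5/1 = 0.01209 mol.
[Fe^2+] = 0.01209 / 0.01131 L = 1.07 M.

1.07 M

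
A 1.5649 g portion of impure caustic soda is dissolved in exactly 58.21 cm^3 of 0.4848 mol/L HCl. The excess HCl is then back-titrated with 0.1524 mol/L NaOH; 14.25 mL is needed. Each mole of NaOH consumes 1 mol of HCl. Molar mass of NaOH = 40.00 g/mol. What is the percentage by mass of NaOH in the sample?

Total n(HCl) added = 0.4848 x 0.05821 = 0.02822 mol.
n(NaOH) used = 0.1524 x 0.01425 = 0.002172 mol, which equals the excess n(HCl).
So n(HCl) consumed by the sample = 0.02822 - 0.002172 = 0.02605 mol.
n(NaOH) = 0.02605 / 1 = 0.02605 mol.
mass NaOH = 0.02605 x 40.00 = 1.042 g, so %NaOH = 1.042/1.5649 x 100 = 66.6%.

66.6%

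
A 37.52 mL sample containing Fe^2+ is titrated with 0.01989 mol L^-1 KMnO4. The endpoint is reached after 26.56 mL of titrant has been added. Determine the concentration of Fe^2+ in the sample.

0.0704 M

n(KMnO4) = 0.01989 x 0.02656 = 0.0005283 mol.
From the balanced equation, 1 mol KMnO4 reacts with 5 mol Fe^2+, so n(Fe^2+) = 0.0005283 x 5/1 = 0.002641 mol.
[Fe^2+] = 0.002641 / 0.03752 L = 0.0704 M.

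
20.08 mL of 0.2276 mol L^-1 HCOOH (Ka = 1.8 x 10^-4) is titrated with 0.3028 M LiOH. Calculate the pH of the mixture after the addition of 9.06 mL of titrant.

3.92

Initial n(HCOOH) = 0.2276 x 0.02008 = 0.004570 mol.
n(LiOH) added = 0.3028 x 0.009060 = 0.002743 mol, converting that many moles of HCOOH to HCOO-.
Remaining n(HCOOH) = 0.001827 mol; n(HCOO-) = 0.002743 mol.
By Henderson-Hasselbalch, pH = pKa + log([A^-]/[HA]) = 3.74 + log(0.002743/0.001827) = 3.74 + (+0.18) = 3.92.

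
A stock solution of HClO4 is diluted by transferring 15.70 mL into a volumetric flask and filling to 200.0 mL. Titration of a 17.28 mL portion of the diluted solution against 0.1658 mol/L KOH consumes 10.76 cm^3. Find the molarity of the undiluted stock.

n(KOH) = 0.1658 x 0.01076 = 0.001784 mol.
n(HClO4) in the aliquot = 0.001784 mol.
[diluted HClO4] = 0.001784 / 0.01728 = 0.1032 M.
Dilution factor = 200.0/15.70 = 12.74, so [stock] = 0.1032 x 12.74 = 1.32 M.

1.32 M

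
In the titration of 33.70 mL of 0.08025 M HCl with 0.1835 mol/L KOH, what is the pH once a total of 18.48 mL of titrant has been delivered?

n(acid) = 0.08025 x 0.03370 = 0.002704 mol; n(KOH) added = 0.1835 x 0.01848 = 0.003391 mol.
Base is in excess by 0.003391 - 0.002704 = 0.0006867 mol in a total volume of 0.05218 L.
[OH^-] = 0.0006867/0.05218 = 0.01316 M, so pOH = 1.88 and pH = 14.00 - 1.88 = 12.12.

12.12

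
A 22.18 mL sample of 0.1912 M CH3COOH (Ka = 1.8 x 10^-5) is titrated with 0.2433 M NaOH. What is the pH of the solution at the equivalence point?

n(CH3COOH) = 0.1912 x 0.02218 = 0.004241 mol; V(NaOH) at equivalence = 0.004241/0.2433 = 0.01743 L.
At equivalence all the acid is converted to CH3COO-; total volume = 0.02218 + 0.01743 = 0.03961 L, so [CH3COO-] = 0.004241/0.03961 = 0.1071 M.
Kb = Kw/Ka = 1.0e-14 / 1.8 x 10^-5 = 5.56e-10.
[OH^-] = sqrt(Kb x [CH3COO-]) = sqrt(5.56e-10 x 0.1071) = 7.71e-6 M.
pOH = 5.11, so pH = 14.00 - 5.11 = 8.89.

8.89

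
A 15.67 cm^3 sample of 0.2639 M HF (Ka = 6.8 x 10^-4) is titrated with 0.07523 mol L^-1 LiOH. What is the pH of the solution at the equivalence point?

7.97

n(HF) = 0.2639 x 0.01567 = 0.004135 mol; V(LiOH) at equivalence = 0.004135/0.07523 = 0.05497 L.
At equivalence all the acid is converted to F-; total volume = 0.01567 + 0.05497 = 0.07064 L, so [F-] = 0.004135/0.07064 = 0.05854 M.
Kb = Kw/Ka = 1.0e-14 / 6.8 x 10^-4 = 1.47e-11.
[OH^-] = sqrt(Kb x [F-]) = sqrt(1.47e-11 x 0.05854) = 9.28e-7 M.
pOH = 6.03, so pH = 14.00 - 6.03 = 7.97.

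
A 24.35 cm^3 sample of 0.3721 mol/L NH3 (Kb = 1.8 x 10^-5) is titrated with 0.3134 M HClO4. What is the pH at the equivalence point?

n(NH3) = 0.3721 x 0.02435 = 0.009061 mol; V(HClO4) at equivalence = 0.009061/0.3134 = 0.02891 L.
At equivalence the base is fully converted to NH4+; total volume = 0.05326 L, so [NH4+] = 0.009061/0.05326 = 0.1701 M.
Ka(NH4+) = Kw/Kb = 1.0e-14 / 1.8 x 10^-5 = 5.56e-10.
[H^+] = sqrt(Ka x [NH4+]) = sqrt(5.56e-10 x 0.1701) = 9.72e-6 M.
pH = -log(9.72e-6) = 5.01.

5.01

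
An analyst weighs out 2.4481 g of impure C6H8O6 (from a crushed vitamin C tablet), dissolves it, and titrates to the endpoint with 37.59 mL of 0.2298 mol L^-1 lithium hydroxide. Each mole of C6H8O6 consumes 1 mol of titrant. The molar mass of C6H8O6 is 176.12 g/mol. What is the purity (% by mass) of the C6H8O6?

62.1%

n(LiOH) = 0.2298 x 0.03759 = 0.008638 mol.
n(C6H8O6) = 0.008638 / 1 = 0.008638 mol.
mass of C6H8O6 = 0.008638 x 176.12 = 1.521 g.
% purity = 1.521 / 2.4481 x 100 = 62.1%.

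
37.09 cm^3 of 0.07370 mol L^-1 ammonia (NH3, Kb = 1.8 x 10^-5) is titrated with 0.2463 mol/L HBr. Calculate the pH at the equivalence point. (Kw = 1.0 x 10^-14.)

5.25

n(NH3) = 0.07370 x 0.03709 = 0.002734 mol; V(HBr) at equivalence = 0.002734/0.2463 = 0.01110 L.
At equivalence the base is fully converted to NH4+; total volume = 0.04819 L, so [NH4+] = 0.002734/0.04819 = 0.05673 M.
Ka(NH4+) = Kw/Kb = 1.0e-14 / 1.8 x 10^-5 = 5.56e-10.
[H^+] = sqrt(Ka x [NH4+]) = sqrt(5.56e-10 x 0.05673) = 5.61e-6 M.
pH = -log(5.61e-6) = 5.25.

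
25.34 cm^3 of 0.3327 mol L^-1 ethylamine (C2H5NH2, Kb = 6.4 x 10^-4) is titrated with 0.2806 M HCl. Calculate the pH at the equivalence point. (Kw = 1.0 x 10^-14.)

5.81

n(C2H5NH2) = 0.3327 x 0.02534 = 0.008431 mol; V(HCl) at equivalence = 0.008431/0.2806 = 0.03004 L.
At equivalence the base is fully converted to C2H5NH3+; total volume = 0.05538 L, so [C2H5NH3+] = 0.008431/0.05538 = 0.1522 M.
Ka(C2H5NH3+) = Kw/Kb = 1.0e-14 / 6.4 x 10^-4 = 1.56e-11.
[H^+] = sqrt(Ka x [C2H5NH3+]) = sqrt(1.56e-11 x 0.1522) = 1.54e-6 M.
pH = -log(1.54e-6) = 5.81.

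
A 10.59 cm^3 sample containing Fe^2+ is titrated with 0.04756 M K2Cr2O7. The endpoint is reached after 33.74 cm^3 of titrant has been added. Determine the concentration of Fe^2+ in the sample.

0.909 M

n(K2Cr2O7) = 0.04756 x 0.03374 = 0.001605 mol.
From the balanced equation, 1 mol K2Cr2O7 reacts with 6 mol Fe^2+, so n(Fe^2+) = 0.001605 x 6/1 = 0.009628 mol.
[Fe^2+] = 0.009628 / 0.01059 L = 0.909 M.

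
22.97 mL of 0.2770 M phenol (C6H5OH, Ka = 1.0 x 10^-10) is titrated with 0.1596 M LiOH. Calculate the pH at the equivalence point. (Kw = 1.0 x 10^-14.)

n(C6H5OH) = 0.2770 x 0.02297 = 0.006363 mol; V(LiOH) at equivalence = 0.006363/0.1596 = 0.03987 L.
At equivalence all the acid is converted to C6H5O-; total volume = 0.02297 + 0.03987 = 0.06284 L, so [C6H5O-] = 0.006363/0.06284 = 0.1013 M.
Kb = Kw/Ka = 1.0e-14 / 1.0 x 10^-10 = 0.000100.
[OH^-] = sqrt(Kb x [C6H5O-]) = sqrt(0.000100 x 0.1013) = 0.00318 M.
pOH = 2.50, so pH = 14.00 - 2.50 = 11.50.

11.50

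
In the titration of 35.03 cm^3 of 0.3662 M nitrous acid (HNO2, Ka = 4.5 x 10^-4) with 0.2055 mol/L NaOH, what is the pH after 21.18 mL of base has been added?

Initial n(HNO2) = 0.3662 x 0.03503 = 0.01283 mol.
n(NaOH) added = 0.2055 x 0.02118 = 0.004352 mol, converting that many moles of HNO2 to NO2-.
Remaining n(HNO2) = 0.008475 mol; n(NO2-) = 0.004352 mol.
By Henderson-Hasselbalch, pH = pKa + log([A^-]/[HA]) = 3.35 + log(0.004352/0.008475) = 3.35 + (-0.29) = 3.06.

3.06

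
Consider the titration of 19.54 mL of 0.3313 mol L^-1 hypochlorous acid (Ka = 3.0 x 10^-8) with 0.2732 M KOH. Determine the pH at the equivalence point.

n(HClO) = 0.3313 x 0.01954 = 0.006474 mol; V(KOH) at equivalence = 0.006474/0.2732 = 0.02370 L.
At equivalence all the acid is converted to ClO-; total volume = 0.01954 + 0.02370 = 0.04324 L, so [ClO-] = 0.006474/0.04324 = 0.1497 M.
Kb = Kw/Ka = 1.0e-14 / 3.0 x 10^-8 = 3.33e-7.
[OH^-] = sqrt(Kb x [ClO-]) = sqrt(3.33e-7 x 0.1497) = 0.000223 M.
pOH = 3.65, so pH = 14.00 - 3.65 = 10.35.

10.35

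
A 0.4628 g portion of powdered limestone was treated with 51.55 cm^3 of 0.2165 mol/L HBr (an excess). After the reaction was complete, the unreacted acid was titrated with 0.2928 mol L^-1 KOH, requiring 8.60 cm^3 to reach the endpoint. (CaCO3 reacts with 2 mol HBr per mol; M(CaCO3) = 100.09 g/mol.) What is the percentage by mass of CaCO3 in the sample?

Total n(HBr) added = 0.2165 x 0.05155 = 0.01116 mol.
n(KOH) used = 0.2928 x 0.008600 = 0.002518 mol, which equals the excess n(HBr).
So n(HBr) consumed by the sample = 0.01116 - 0.002518 = 0.008642 mol.
n(CaCO3) = 0.008642 / 2 = 0.004321 mol.
mass CaCO3 = 0.004321 x 100.09 = 0.4325 g, so %CaCO3 = 0.4325/0.4628 x 100 = 93.5%.

93.5%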